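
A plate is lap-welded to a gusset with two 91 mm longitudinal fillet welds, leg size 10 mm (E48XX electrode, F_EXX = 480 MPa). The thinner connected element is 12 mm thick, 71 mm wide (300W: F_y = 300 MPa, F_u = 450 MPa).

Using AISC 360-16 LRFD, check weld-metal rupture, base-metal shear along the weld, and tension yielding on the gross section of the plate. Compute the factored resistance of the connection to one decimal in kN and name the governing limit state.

230.0 kN (gross-section yield governs)

Weld metal: throat = 0.707×10 = 7.07 mm, L = 2×91 = 182 mm. φR_n = 0.75 × 0.6 × 480 × 7.07 × 182 = 277.9 kN.
Base metal shear (12 mm plate): yield φR_n = 1.0×0.6×300×12×182 = 393.1 kN; rupture φR_n = 0.75×0.6×450×12×182 = 442.3 kN; take 393.1 kN (yield).
Tension yield (gross): A_g = 71×12 = 852 mm². φR_n = 0.90 × 300 × 852 = 230.0 kN.
Governing: min(277.9, 393.1, 230.0) = 230.0 kN → gross-section yield.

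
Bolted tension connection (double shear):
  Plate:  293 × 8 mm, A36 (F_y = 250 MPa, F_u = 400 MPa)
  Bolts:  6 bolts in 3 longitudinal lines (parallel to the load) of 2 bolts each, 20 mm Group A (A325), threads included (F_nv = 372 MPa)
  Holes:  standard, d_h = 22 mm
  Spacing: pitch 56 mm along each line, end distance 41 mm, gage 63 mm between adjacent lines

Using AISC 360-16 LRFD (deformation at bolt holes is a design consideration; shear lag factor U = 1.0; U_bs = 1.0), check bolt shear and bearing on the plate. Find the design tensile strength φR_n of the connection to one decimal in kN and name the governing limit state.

553.0 kN (bearing governs)

Bolt shear: A_b = π(20)²/4 = 314.16 mm². φR_n = 0.75 × 372 × 314.16 × 6 × 2 = 1051.8 kN.
Bearing (8 mm plate, F_u = 400 MPa): end bolts L_c = 41 − 22/2 = 30, R_n = min(1.2×30×8×400, 2.4×20×8×400) = 115.2 kN/bolt; interior L_c = 56 − 22 = 34, R_n = 130.56 kN/bolt. φR_n = 0.75 × (3×115.2 + 3×130.56) = 553.0 kN.
Governing: min(1051.8, 553.0) = 553.0 kN → bearing.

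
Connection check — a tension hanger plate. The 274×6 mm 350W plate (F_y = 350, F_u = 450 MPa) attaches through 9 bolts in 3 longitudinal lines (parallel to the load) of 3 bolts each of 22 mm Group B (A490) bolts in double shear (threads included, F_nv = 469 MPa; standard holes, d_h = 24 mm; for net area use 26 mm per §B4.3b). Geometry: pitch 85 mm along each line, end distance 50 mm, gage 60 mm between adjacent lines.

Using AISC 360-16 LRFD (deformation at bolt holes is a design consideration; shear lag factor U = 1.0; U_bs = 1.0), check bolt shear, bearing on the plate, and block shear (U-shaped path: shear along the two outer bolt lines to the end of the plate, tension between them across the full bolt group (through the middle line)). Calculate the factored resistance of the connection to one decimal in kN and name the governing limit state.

Bolt shear: A_b = π(22)²/4 = 380.13 mm². φR_n = 0.75 × 469 × 380.13 × 9 × 2 = 2406.8 kN.
Bearing (6 mm plate, F_u = 450 MPa): end bolts L_c = 50 − 24/2 = 38, R_n = min(1.2×38×6×450, 2.4×22×6×450) = 123.12 kN/bolt; interior L_c = 85 − 24 = 61, R_n = 142.56 kN/bolt. φR_n = 0.75 × (3×123.12 + 6×142.56) = 918.5 kN.
Block shear: shear path 2×[50+2×85] = 2×220 mm, A_gv = 2640, A_nv = 2×(220 − 2.5×26)×6 = 1860 mm²; tension across gage: (120 − 2×26)×6 = 408 mm². R_n = min(0.6×450×1860, 0.6×350×2640) + 1.0×450×408 = min(502.2, 554.4) + 183.6 = 685.8 kN. φR_n = 0.75 × 685.8 = 514.4 kN.
Governing: min(2406.8, 918.5, 514.4) = 514.4 kN → block shear.

514.4 kN (block shear governs)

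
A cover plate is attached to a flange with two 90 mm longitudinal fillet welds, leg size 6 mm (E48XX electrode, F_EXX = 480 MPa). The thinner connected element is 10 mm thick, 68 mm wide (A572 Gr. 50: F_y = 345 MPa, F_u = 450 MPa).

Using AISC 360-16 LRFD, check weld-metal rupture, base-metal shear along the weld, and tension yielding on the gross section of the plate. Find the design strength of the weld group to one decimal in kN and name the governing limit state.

Weld metal: throat = 0.707×6 = 4.242 mm, L = 2×90 = 180 mm. φR_n = 0.75 × 0.6 × 480 × 4.242 × 180 = 164.9 kN.
Base metal shear (10 mm plate): yield φR_n = 1.0×0.6×345×10×180 = 372.6 kN; rupture φR_n = 0.75×0.6×450×10×180 = 364.5 kN; take 364.5 kN (rupture).
Tension yield (gross): A_g = 68×10 = 680 mm². φR_n = 0.90 × 345 × 680 = 211.1 kN.
Governing: min(164.9, 364.5, 211.1) = 164.9 kN → weld metal.

164.9 kN (weld metal governs)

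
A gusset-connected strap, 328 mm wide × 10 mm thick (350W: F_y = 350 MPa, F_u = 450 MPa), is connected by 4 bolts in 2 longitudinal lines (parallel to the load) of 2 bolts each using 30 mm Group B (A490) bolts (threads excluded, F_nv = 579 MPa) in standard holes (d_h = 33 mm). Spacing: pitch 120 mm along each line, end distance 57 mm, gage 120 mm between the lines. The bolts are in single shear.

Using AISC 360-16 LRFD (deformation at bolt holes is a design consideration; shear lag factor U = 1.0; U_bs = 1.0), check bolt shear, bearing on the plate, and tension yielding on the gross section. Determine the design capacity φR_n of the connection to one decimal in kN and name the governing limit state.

Bolt shear: A_b = π(30)²/4 = 706.86 mm². φR_n = 0.75 × 579 × 706.86 × 4 × 1 = 1227.8 kN.
Bearing (10 mm plate, F_u = 450 MPa): end bolts L_c = 57 − 33/2 = 40.5, R_n = min(1.2×40.5×10×450, 2.4×30×10×450) = 218.7 kN/bolt; interior L_c = 120 − 33 = 87, R_n = 324 kN/bolt. φR_n = 0.75 × (2×218.7 + 2×324) = 814.1 kN.
Tension yield (gross): A_g = 328×10 = 3280 mm². φR_n = 0.90 × 350 × 3280 = 1033.2 kN.
Governing: min(1227.8, 814.1, 1033.2) = 814.1 kN → bearing.

814.1 kN (bearing governs)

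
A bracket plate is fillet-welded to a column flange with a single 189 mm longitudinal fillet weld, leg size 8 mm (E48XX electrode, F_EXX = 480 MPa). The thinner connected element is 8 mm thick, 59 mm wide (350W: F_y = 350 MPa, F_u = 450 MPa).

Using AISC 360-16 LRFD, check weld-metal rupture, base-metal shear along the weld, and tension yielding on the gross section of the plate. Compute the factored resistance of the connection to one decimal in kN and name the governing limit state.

148.7 kN (gross-section yield governs)

Weld metal: throat = 0.707×8 = 5.656 mm, L = 189 mm. φR_n = 0.75 × 0.6 × 480 × 5.656 × 189 = 230.9 kN.
Base metal shear (8 mm plate): yield φR_n = 1.0×0.6×350×8×189 = 317.5 kN; rupture φR_n = 0.75×0.6×450×8×189 = 306.2 kN; take 306.2 kN (rupture).
Tension yield (gross): A_g = 59×8 = 472 mm². φR_n = 0.90 × 350 × 472 = 148.7 kN.
Governing: min(230.9, 306.2, 148.7) = 148.7 kN → gross-section yield.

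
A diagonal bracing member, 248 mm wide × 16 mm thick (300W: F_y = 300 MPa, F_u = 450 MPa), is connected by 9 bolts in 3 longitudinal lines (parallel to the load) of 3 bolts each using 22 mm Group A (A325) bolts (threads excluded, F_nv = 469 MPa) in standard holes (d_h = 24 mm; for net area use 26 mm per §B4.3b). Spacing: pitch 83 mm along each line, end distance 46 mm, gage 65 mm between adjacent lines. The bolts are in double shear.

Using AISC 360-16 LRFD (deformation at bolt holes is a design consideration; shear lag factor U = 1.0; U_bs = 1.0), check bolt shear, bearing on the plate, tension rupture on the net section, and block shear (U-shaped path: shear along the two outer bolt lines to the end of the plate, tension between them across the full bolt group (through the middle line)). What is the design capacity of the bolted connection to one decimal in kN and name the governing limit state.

918.0 kN (net-section rupture governs)

Bolt shear: A_b = π(22)²/4 = 380.13 mm². φR_n = 0.75 × 469 × 380.13 × 9 × 2 = 2406.8 kN.
Bearing (16 mm plate, F_u = 450 MPa): end bolts L_c = 46 − 24/2 = 34, R_n = min(1.2×34×16×450, 2.4×22×16×450) = 293.76 kN/bolt; interior L_c = 83 − 24 = 59, R_n = 380.16 kN/bolt. φR_n = 0.75 × (3×293.76 + 6×380.16) = 2371.7 kN.
Tension rupture (net): A_n = (248 − 3×26)×16 = 2720 mm² (U = 1.0, A_e = A_n). φR_n = 0.75 × 450 × 2720 = 918.0 kN.
Block shear: shear path 2×[46+2×83] = 2×212 mm, A_gv = 6784, A_nv = 2×(212 − 2.5×26)×16 = 4704 mm²; tension across gage: (130 − 2×26)×16 = 1248 mm². R_n = min(0.6×450×4704, 0.6×300×6784) + 1.0×450×1248 = min(1270.1, 1221.1) + 561.6 = 1782.7 kN. φR_n = 0.75 × 1782.7 = 1337.0 kN.
Governing: min(2406.8, 2371.7, 918.0, 1337.0) = 918.0 kN → net-section rupture.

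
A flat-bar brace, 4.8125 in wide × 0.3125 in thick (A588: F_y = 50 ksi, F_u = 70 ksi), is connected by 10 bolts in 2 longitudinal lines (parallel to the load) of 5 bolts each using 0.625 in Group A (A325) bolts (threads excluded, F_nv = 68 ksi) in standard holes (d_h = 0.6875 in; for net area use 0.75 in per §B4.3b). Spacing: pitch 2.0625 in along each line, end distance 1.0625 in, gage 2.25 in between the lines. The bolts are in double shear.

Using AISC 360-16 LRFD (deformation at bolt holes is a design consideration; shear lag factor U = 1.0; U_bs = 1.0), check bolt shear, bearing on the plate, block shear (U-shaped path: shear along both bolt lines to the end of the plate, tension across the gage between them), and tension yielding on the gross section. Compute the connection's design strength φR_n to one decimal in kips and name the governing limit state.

67.7 kips (gross-section yield governs)

Bolt shear: A_b = π(0.625)²/4 = 0.3068 in². φR_n = 0.75 × 68 × 0.3068 × 10 × 2 = 312.9 kips.
Bearing (0.3125 in plate, F_u = 70 ksi): end bolts L_c = 1.0625 − 0.6875/2 = 0.71875, R_n = min(1.2×0.71875×0.3125×70, 2.4×0.625×0.3125×70) = 18.867 kips/bolt; interior L_c = 2.0625 − 0.6875 = 1.375, R_n = 32.813 kips/bolt. φR_n = 0.75 × (2×18.867 + 8×32.813) = 225.2 kips.
Block shear: shear path 2×[1.0625+4×2.0625] = 2×9.3125 in, A_gv = 5.8203, A_nv = 2×(9.3125 − 4.5×0.75)×0.3125 = 3.7109 in²; tension across gage: (2.25 − 1×0.75)×0.3125 = 0.46875 in². R_n = min(0.6×70×3.7109, 0.6×50×5.8203) + 1.0×70×0.46875 = min(155.86, 174.61) + 32.813 = 188.67 kips. φR_n = 0.75 × 188.67 = 141.5 kips.
Tension yield (gross): A_g = 4.8125×0.3125 = 1.5039 in². φR_n = 0.90 × 50 × 1.5039 = 67.7 kips.
Governing: min(312.9, 225.2, 141.5, 67.7) = 67.7 kips → gross-section yield.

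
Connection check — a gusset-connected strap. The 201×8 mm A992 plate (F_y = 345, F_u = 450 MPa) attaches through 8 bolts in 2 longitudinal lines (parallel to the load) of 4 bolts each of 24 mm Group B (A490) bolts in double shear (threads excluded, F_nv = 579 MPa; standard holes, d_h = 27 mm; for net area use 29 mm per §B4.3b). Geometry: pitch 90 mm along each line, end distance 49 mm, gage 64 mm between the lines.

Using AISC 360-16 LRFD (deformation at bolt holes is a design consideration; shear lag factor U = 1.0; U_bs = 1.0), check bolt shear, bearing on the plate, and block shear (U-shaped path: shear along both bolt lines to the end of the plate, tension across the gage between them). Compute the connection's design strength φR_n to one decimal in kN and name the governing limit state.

Bolt shear: A_b = π(24)²/4 = 452.39 mm². φR_n = 0.75 × 579 × 452.39 × 8 × 2 = 3143.2 kN.
Bearing (8 mm plate, F_u = 450 MPa): end bolts L_c = 49 − 27/2 = 35.5, R_n = min(1.2×35.5×8×450, 2.4×24×8×450) = 153.36 kN/bolt; interior L_c = 90 − 27 = 63, R_n = 207.36 kN/bolt. φR_n = 0.75 × (2×153.36 + 6×207.36) = 1163.2 kN.
Block shear: shear path 2×[49+3×90] = 2×319 mm, A_gv = 5104, A_nv = 2×(319 − 3.5×29)×8 = 3480 mm²; tension across gage: (64 − 1×29)×8 = 280 mm². R_n = min(0.6×450×3480, 0.6×345×5104) + 1.0×450×280 = min(939.6, 1056.5) + 126 = 1065.6 kN. φR_n = 0.75 × 1065.6 = 799.2 kN.
Governing: min(3143.2, 1163.2, 799.2) = 799.2 kN → block shear.

799.2 kN (block shear governs)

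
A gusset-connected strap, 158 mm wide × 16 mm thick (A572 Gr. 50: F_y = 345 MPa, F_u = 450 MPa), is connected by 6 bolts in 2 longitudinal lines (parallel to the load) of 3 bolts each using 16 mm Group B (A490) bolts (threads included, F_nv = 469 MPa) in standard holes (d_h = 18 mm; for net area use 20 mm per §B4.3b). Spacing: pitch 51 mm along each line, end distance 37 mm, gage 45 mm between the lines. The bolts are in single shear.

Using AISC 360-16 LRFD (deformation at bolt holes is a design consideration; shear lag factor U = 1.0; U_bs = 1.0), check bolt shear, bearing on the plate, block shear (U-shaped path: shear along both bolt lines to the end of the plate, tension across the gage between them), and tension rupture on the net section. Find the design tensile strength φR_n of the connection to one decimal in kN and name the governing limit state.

424.3 kN (bolt shear governs)

Bolt shear: A_b = π(16)²/4 = 201.06 mm². φR_n = 0.75 × 469 × 201.06 × 6 × 1 = 424.3 kN.
Bearing (16 mm plate, F_u = 450 MPa): end bolts L_c = 37 − 18/2 = 28, R_n = min(1.2×28×16×450, 2.4×16×16×450) = 241.92 kN/bolt; interior L_c = 51 − 18 = 33, R_n = 276.48 kN/bolt. φR_n = 0.75 × (2×241.92 + 4×276.48) = 1192.3 kN.
Block shear: shear path 2×[37+2×51] = 2×139 mm, A_gv = 4448, A_nv = 2×(139 − 2.5×20)×16 = 2848 mm²; tension across gage: (45 − 1×20)×16 = 400 mm². R_n = min(0.6×450×2848, 0.6×345×4448) + 1.0×450×400 = min(768.96, 920.74) + 180 = 948.96 kN. φR_n = 0.75 × 948.96 = 711.7 kN.
Tension rupture (net): A_n = (158 − 2×20)×16 = 1888 mm² (U = 1.0, A_e = A_n). φR_n = 0.75 × 450 × 1888 = 637.2 kN.
Governing: min(424.3, 1192.3, 711.7, 637.2) = 424.3 kN → bolt shear.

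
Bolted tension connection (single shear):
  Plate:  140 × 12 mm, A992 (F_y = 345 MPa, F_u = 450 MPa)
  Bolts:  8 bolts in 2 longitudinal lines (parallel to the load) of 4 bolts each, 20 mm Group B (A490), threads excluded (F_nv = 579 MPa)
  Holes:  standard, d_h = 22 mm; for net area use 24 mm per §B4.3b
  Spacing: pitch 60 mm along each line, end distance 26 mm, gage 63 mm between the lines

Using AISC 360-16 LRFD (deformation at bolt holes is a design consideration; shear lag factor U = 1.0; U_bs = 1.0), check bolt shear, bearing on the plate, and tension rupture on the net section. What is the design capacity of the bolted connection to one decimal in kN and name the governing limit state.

372.6 kN (net-section rupture governs)

Bolt shear: A_b = π(20)²/4 = 314.16 mm². φR_n = 0.75 × 579 × 314.16 × 8 × 1 = 1091.4 kN.
Bearing (12 mm plate, F_u = 450 MPa): end bolts L_c = 26 − 22/2 = 15, R_n = min(1.2×15×12×450, 2.4×20×12×450) = 97.2 kN/bolt; interior L_c = 60 − 22 = 38, R_n = 246.24 kN/bolt. φR_n = 0.75 × (2×97.2 + 6×246.24) = 1253.9 kN.
Tension rupture (net): A_n = (140 − 2×24)×12 = 1104 mm² (U = 1.0, A_e = A_n). φR_n = 0.75 × 450 × 1104 = 372.6 kN.
Governing: min(1091.4, 1253.9, 372.6) = 372.6 kN → net-section rupture.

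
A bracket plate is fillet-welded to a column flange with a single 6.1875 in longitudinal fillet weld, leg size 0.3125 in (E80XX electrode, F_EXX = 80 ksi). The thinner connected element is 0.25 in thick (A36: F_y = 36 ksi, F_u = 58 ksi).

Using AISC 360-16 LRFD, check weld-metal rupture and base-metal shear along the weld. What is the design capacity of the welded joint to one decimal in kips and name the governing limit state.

Weld metal: throat = 0.707×0.3125 = 0.22094 in, L = 6.1875 in. φR_n = 0.75 × 0.6 × 80 × 0.22094 × 6.1875 = 49.2 kips.
Base metal shear (0.25 in plate): yield φR_n = 1.0×0.6×36×0.25×6.1875 = 33.4 kips; rupture φR_n = 0.75×0.6×58×0.25×6.1875 = 40.4 kips; take 33.4 kips (yield).
Governing: min(49.2, 33.4) = 33.4 kips → base-metal shear.

33.4 kips (base-metal shear governs)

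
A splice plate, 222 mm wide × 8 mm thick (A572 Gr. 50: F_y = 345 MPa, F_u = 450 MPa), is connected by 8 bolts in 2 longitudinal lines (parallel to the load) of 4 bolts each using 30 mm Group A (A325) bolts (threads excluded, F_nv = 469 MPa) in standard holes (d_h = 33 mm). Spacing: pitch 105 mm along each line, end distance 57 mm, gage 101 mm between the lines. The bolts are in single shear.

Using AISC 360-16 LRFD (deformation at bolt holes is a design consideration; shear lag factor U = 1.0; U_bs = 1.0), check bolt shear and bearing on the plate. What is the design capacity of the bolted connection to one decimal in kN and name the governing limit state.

Bolt shear: A_b = π(30)²/4 = 706.86 mm². φR_n = 0.75 × 469 × 706.86 × 8 × 1 = 1989.1 kN.
Bearing (8 mm plate, F_u = 450 MPa): end bolts L_c = 57 − 33/2 = 40.5, R_n = min(1.2×40.5×8×450, 2.4×30×8×450) = 174.96 kN/bolt; interior L_c = 105 − 33 = 72, R_n = 259.2 kN/bolt. φR_n = 0.75 × (2×174.96 + 6×259.2) = 1428.8 kN.
Governing: min(1989.1, 1428.8) = 1428.8 kN → bearing.

1428.8 kN (bearing governs)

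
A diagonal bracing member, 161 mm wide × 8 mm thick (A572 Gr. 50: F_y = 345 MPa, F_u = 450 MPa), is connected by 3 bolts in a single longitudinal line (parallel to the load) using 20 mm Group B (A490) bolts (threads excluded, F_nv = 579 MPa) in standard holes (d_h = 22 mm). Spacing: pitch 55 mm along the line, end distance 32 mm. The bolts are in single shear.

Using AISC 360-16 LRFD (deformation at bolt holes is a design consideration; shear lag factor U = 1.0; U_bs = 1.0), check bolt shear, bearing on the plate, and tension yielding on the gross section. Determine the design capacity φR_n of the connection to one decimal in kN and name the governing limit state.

Bolt shear: A_b = π(20)²/4 = 314.16 mm². φR_n = 0.75 × 579 × 314.16 × 3 × 1 = 409.3 kN.
Bearing (8 mm plate, F_u = 450 MPa): end bolts L_c = 32 − 22/2 = 21, R_n = min(1.2×21×8×450, 2.4×20×8×450) = 90.72 kN/bolt; interior L_c = 55 − 22 = 33, R_n = 142.56 kN/bolt. φR_n = 0.75 × (1×90.72 + 2×142.56) = 281.9 kN.
Tension yield (gross): A_g = 161×8 = 1288 mm². φR_n = 0.90 × 345 × 1288 = 399.9 kN.
Governing: min(409.3, 281.9, 399.9) = 281.9 kN → bearing.

281.9 kN (bearing governs)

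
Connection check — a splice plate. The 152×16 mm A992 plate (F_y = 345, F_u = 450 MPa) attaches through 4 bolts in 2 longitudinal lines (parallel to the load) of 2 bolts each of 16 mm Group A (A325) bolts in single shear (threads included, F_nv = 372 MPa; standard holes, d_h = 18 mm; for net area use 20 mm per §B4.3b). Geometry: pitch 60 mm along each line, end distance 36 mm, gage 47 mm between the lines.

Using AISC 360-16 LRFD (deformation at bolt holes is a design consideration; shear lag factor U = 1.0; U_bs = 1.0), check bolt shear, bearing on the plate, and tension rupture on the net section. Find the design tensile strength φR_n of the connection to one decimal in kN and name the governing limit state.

Bolt shear: A_b = π(16)²/4 = 201.06 mm². φR_n = 0.75 × 372 × 201.06 × 4 × 1 = 224.4 kN.
Bearing (16 mm plate, F_u = 450 MPa): end bolts L_c = 36 − 18/2 = 27, R_n = min(1.2×27×16×450, 2.4×16×16×450) = 233.28 kN/bolt; interior L_c = 60 − 18 = 42, R_n = 276.48 kN/bolt. φR_n = 0.75 × (2×233.28 + 2×276.48) = 764.6 kN.
Tension rupture (net): A_n = (152 − 2×20)×16 = 1792 mm² (U = 1.0, A_e = A_n). φR_n = 0.75 × 450 × 1792 = 604.8 kN.
Governing: min(224.4, 764.6, 604.8) = 224.4 kN → bolt shear.

224.4 kN (bolt shear governs)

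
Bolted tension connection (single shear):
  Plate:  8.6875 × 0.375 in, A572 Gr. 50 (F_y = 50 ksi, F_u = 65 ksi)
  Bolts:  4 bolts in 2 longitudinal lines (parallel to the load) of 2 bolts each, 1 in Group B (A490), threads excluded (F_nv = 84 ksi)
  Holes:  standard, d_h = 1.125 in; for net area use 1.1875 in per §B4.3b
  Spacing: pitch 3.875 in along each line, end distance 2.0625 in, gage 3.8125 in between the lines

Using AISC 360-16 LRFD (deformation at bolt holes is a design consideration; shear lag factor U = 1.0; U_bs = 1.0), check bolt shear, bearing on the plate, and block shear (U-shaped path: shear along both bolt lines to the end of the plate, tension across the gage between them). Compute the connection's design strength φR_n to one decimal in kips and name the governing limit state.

Bolt shear: A_b = π(1)²/4 = 0.7854 in². φR_n = 0.75 × 84 × 0.7854 × 4 × 1 = 197.9 kips.
Bearing (0.375 in plate, F_u = 65 ksi): end bolts L_c = 2.0625 − 1.125/2 = 1.5, R_n = min(1.2×1.5×0.375×65, 2.4×1×0.375×65) = 43.875 kips/bolt; interior L_c = 3.875 − 1.125 = 2.75, R_n = 58.5 kips/bolt. φR_n = 0.75 × (2×43.875 + 2×58.5) = 153.6 kips.
Block shear: shear path 2×[2.0625+1×3.875] = 2×5.9375 in, A_gv = 4.4531, A_nv = 2×(5.9375 − 1.5×1.1875)×0.375 = 3.1172 in²; tension across gage: (3.8125 − 1×1.1875)×0.375 = 0.98438 in². R_n = min(0.6×65×3.1172, 0.6×50×4.4531) + 1.0×65×0.98438 = min(121.57, 133.59) + 63.985 = 185.56 kips. φR_n = 0.75 × 185.56 = 139.2 kips.
Governing: min(197.9, 153.6, 139.2) = 139.2 kips → block shear.

139.2 kips (block shear governs)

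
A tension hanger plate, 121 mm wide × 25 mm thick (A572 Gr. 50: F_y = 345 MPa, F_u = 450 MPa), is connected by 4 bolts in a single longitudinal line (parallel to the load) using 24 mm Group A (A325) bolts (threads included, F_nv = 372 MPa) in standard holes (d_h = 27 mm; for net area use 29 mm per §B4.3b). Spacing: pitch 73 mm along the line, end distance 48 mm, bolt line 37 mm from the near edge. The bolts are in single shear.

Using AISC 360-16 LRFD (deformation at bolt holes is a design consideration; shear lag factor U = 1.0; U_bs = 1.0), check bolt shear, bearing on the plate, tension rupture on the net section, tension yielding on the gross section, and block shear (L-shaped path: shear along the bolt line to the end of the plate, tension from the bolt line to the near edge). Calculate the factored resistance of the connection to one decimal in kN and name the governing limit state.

Bolt shear: A_b = π(24)²/4 = 452.39 mm². φR_n = 0.75 × 372 × 452.39 × 4 × 1 = 504.9 kN.
Bearing (25 mm plate, F_u = 450 MPa): end bolts L_c = 48 − 27/2 = 34.5, R_n = min(1.2×34.5×25×450, 2.4×24×25×450) = 465.75 kN/bolt; interior L_c = 73 − 27 = 46, R_n = 621 kN/bolt. φR_n = 0.75 × (1×465.75 + 3×621) = 1746.6 kN.
Tension rupture (net): A_n = (121 − 1×29)×25 = 2300 mm² (U = 1.0, A_e = A_n). φR_n = 0.75 × 450 × 2300 = 776.3 kN.
Tension yield (gross): A_g = 121×25 = 3025 mm². φR_n = 0.90 × 345 × 3025 = 939.3 kN.
Block shear: shear path 1×[48+3×73] = 1×267 mm, A_gv = 6675, A_nv = 1×(267 − 3.5×29)×25 = 4137.5 mm²; tension to near edge: (37 − 0.5×29)×25 = 562.5 mm². R_n = min(0.6×450×4137.5, 0.6×345×6675) + 1.0×450×562.5 = min(1117.1, 1381.7) + 253.13 = 1370.2 kN. φR_n = 0.75 × 1370.2 = 1027.7 kN.
Governing: min(504.9, 1746.6, 776.3, 939.3, 1027.7) = 504.9 kN → bolt shear.

504.9 kN (bolt shear governs)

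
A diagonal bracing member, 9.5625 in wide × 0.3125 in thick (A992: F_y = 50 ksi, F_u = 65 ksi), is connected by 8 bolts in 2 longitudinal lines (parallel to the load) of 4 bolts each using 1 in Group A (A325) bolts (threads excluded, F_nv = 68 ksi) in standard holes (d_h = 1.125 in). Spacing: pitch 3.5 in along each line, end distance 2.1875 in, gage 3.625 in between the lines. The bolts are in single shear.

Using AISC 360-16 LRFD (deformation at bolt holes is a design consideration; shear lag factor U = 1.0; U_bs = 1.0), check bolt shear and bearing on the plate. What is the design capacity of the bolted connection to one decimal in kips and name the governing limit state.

Bolt shear: A_b = π(1)²/4 = 0.7854 in². φR_n = 0.75 × 68 × 0.7854 × 8 × 1 = 320.4 kips.
Bearing (0.3125 in plate, F_u = 65 ksi): end bolts L_c = 2.1875 − 1.125/2 = 1.625, R_n = min(1.2×1.625×0.3125×65, 2.4×1×0.3125×65) = 39.609 kips/bolt; interior L_c = 3.5 − 1.125 = 2.375, R_n = 48.75 kips/bolt. φR_n = 0.75 × (2×39.609 + 6×48.75) = 278.8 kips.
Governing: min(320.4, 278.8) = 278.8 kips → bearing.

278.8 kips (bearing governs)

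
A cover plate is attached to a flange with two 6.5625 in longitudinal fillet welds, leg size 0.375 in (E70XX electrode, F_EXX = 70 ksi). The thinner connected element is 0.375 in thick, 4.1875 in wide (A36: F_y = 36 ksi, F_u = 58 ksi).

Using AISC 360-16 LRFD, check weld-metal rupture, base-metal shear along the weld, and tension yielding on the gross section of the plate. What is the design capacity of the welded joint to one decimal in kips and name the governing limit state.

Weld metal: throat = 0.707×0.375 = 0.26513 in, L = 2×6.5625 = 13.125 in. φR_n = 0.75 × 0.6 × 70 × 0.26513 × 13.125 = 109.6 kips.
Base metal shear (0.375 in plate): yield φR_n = 1.0×0.6×36×0.375×13.125 = 106.3 kips; rupture φR_n = 0.75×0.6×58×0.375×13.125 = 128.5 kips; take 106.3 kips (yield).
Tension yield (gross): A_g = 4.1875×0.375 = 1.5703 in². φR_n = 0.90 × 36 × 1.5703 = 50.9 kips.
Governing: min(109.6, 106.3, 50.9) = 50.9 kips → gross-section yield.

50.9 kips (gross-section yield governs)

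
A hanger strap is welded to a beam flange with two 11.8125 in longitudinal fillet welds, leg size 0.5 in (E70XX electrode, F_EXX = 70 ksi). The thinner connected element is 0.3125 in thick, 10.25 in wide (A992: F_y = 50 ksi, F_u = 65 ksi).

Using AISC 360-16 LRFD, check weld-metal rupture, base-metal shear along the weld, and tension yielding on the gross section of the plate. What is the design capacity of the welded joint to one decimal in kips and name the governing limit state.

144.1 kips (gross-section yield governs)

Weld metal: throat = 0.707×0.5 = 0.3535 in, L = 2×11.8125 = 23.625 in. φR_n = 0.75 × 0.6 × 70 × 0.3535 × 23.625 = 263.1 kips.
Base metal shear (0.3125 in plate): yield φR_n = 1.0×0.6×50×0.3125×23.625 = 221.5 kips; rupture φR_n = 0.75×0.6×65×0.3125×23.625 = 215.9 kips; take 215.9 kips (rupture).
Tension yield (gross): A_g = 10.25×0.3125 = 3.2031 in². φR_n = 0.90 × 50 × 3.2031 = 144.1 kips.
Governing: min(263.1, 215.9, 144.1) = 144.1 kips → gross-section yield.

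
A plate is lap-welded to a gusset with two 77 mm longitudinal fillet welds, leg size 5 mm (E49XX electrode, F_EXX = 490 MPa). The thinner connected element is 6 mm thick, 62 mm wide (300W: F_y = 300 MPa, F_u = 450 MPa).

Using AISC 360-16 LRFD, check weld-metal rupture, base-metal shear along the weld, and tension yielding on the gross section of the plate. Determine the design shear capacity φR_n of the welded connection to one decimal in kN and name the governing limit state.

Weld metal: throat = 0.707×5 = 3.535 mm, L = 2×77 = 154 mm. φR_n = 0.75 × 0.6 × 490 × 3.535 × 154 = 120.0 kN.
Base metal shear (6 mm plate): yield φR_n = 1.0×0.6×300×6×154 = 166.3 kN; rupture φR_n = 0.75×0.6×450×6×154 = 187.1 kN; take 166.3 kN (yield).
Tension yield (gross): A_g = 62×6 = 372 mm². φR_n = 0.90 × 300 × 372 = 100.4 kN.
Governing: min(120.0, 166.3, 100.4) = 100.4 kN → gross-section yield.

100.4 kN (gross-section yield governs)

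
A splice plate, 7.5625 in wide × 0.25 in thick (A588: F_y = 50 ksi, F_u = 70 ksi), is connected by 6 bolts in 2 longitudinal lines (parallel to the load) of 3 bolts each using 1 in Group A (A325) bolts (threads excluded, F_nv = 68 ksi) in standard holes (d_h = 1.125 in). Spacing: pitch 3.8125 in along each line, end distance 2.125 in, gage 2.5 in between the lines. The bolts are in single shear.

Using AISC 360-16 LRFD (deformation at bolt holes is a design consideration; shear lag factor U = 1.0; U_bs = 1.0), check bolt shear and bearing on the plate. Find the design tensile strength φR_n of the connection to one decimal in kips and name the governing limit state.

Bolt shear: A_b = π(1)²/4 = 0.7854 in². φR_n = 0.75 × 68 × 0.7854 × 6 × 1 = 240.3 kips.
Bearing (0.25 in plate, F_u = 70 ksi): end bolts L_c = 2.125 − 1.125/2 = 1.5625, R_n = min(1.2×1.5625×0.25×70, 2.4×1×0.25×70) = 32.813 kips/bolt; interior L_c = 3.8125 − 1.125 = 2.6875, R_n = 42 kips/bolt. φR_n = 0.75 × (2×32.813 + 4×42) = 175.2 kips.
Governing: min(240.3, 175.2) = 175.2 kips → bearing.

175.2 kips (bearing governs)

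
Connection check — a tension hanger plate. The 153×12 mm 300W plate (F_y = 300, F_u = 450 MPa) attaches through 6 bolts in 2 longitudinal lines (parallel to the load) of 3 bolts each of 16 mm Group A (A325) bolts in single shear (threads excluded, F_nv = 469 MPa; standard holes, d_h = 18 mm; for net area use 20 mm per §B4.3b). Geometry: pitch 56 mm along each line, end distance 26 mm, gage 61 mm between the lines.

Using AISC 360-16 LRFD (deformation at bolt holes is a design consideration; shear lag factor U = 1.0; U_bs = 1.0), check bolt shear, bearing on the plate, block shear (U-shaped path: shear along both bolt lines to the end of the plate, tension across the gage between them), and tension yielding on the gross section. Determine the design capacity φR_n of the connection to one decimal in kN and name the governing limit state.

424.3 kN (bolt shear governs)

Bolt shear: A_b = π(16)²/4 = 201.06 mm². φR_n = 0.75 × 469 × 201.06 × 6 × 1 = 424.3 kN.
Bearing (12 mm plate, F_u = 450 MPa): end bolts L_c = 26 − 18/2 = 17, R_n = min(1.2×17×12×450, 2.4×16×12×450) = 110.16 kN/bolt; interior L_c = 56 − 18 = 38, R_n = 207.36 kN/bolt. φR_n = 0.75 × (2×110.16 + 4×207.36) = 787.3 kN.
Block shear: shear path 2×[26+2×56] = 2×138 mm, A_gv = 3312, A_nv = 2×(138 − 2.5×20)×12 = 2112 mm²; tension across gage: (61 − 1×20)×12 = 492 mm². R_n = min(0.6×450×2112, 0.6×300×3312) + 1.0×450×492 = min(570.24, 596.16) + 221.4 = 791.64 kN. φR_n = 0.75 × 791.64 = 593.7 kN.
Tension yield (gross): A_g = 153×12 = 1836 mm². φR_n = 0.90 × 300 × 1836 = 495.7 kN.
Governing: min(424.3, 787.3, 593.7, 495.7) = 424.3 kN → bolt shear.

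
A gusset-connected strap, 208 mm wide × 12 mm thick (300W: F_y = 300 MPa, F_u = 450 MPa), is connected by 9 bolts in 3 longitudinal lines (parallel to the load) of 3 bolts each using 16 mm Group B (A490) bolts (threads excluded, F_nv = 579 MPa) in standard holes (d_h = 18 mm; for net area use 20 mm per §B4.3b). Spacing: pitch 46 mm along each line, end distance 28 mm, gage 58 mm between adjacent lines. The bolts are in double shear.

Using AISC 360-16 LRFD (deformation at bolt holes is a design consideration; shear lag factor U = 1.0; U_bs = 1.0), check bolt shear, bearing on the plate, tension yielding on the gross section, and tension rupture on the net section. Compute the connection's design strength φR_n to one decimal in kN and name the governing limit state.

Bolt shear: A_b = π(16)²/4 = 201.06 mm². φR_n = 0.75 × 579 × 201.06 × 9 × 2 = 1571.6 kN.
Bearing (12 mm plate, F_u = 450 MPa): end bolts L_c = 28 − 18/2 = 19, R_n = min(1.2×19×12×450, 2.4×16×12×450) = 123.12 kN/bolt; interior L_c = 46 − 18 = 28, R_n = 181.44 kN/bolt. φR_n = 0.75 × (3×123.12 + 6×181.44) = 1093.5 kN.
Tension yield (gross): A_g = 208×12 = 2496 mm². φR_n = 0.90 × 300 × 2496 = 673.9 kN.
Tension rupture (net): A_n = (208 − 3×20)×12 = 1776 mm² (U = 1.0, A_e = A_n). φR_n = 0.75 × 450 × 1776 = 599.4 kN.
Governing: min(1571.6, 1093.5, 673.9, 599.4) = 599.4 kN → net-section rupture.

599.4 kN (net-section rupture governs)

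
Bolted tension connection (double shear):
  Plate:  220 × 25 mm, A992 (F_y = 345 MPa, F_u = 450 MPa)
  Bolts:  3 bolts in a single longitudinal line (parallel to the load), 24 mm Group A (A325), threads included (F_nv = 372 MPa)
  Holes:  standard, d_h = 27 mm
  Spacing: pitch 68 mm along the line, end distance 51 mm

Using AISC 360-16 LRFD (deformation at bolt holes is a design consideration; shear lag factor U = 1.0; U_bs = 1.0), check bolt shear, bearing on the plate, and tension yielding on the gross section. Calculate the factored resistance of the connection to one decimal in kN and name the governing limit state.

757.3 kN (bolt shear governs)

Bolt shear: A_b = π(24)²/4 = 452.39 mm². φR_n = 0.75 × 372 × 452.39 × 3 × 2 = 757.3 kN.
Bearing (25 mm plate, F_u = 450 MPa): end bolts L_c = 51 − 27/2 = 37.5, R_n = min(1.2×37.5×25×450, 2.4×24×25×450) = 506.25 kN/bolt; interior L_c = 68 − 27 = 41, R_n = 553.5 kN/bolt. φR_n = 0.75 × (1×506.25 + 2×553.5) = 1209.9 kN.
Tension yield (gross): A_g = 220×25 = 5500 mm². φR_n = 0.90 × 345 × 5500 = 1707.8 kN.
Governing: min(757.3, 1209.9, 1707.8) = 757.3 kN → bolt shear.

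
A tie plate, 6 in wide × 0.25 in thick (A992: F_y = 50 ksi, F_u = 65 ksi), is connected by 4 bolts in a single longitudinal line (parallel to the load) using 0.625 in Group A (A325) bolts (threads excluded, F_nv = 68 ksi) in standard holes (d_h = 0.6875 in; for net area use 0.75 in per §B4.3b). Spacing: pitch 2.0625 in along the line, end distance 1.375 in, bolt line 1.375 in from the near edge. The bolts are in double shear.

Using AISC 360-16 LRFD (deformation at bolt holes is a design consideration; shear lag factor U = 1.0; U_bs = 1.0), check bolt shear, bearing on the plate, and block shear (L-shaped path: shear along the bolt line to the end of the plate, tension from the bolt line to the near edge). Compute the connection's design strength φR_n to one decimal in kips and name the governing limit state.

48.3 kips (block shear governs)

Bolt shear: A_b = π(0.625)²/4 = 0.3068 in². φR_n = 0.75 × 68 × 0.3068 × 4 × 2 = 125.2 kips.
Bearing (0.25 in plate, F_u = 65 ksi): end bolts L_c = 1.375 − 0.6875/2 = 1.03125, R_n = min(1.2×1.03125×0.25×65, 2.4×0.625×0.25×65) = 20.109 kips/bolt; interior L_c = 2.0625 − 0.6875 = 1.375, R_n = 24.375 kips/bolt. φR_n = 0.75 × (1×20.109 + 3×24.375) = 69.9 kips.
Block shear: shear path 1×[1.375+3×2.0625] = 1×7.5625 in, A_gv = 1.8906, A_nv = 1×(7.5625 − 3.5×0.75)×0.25 = 1.2344 in²; tension to near edge: (1.375 − 0.5×0.75)×0.25 = 0.25 in². R_n = min(0.6×65×1.2344, 0.6×50×1.8906) + 1.0×65×0.25 = min(48.142, 56.718) + 16.25 = 64.392 kips. φR_n = 0.75 × 64.392 = 48.3 kips.
Governing: min(125.2, 69.9, 48.3) = 48.3 kips → block shear.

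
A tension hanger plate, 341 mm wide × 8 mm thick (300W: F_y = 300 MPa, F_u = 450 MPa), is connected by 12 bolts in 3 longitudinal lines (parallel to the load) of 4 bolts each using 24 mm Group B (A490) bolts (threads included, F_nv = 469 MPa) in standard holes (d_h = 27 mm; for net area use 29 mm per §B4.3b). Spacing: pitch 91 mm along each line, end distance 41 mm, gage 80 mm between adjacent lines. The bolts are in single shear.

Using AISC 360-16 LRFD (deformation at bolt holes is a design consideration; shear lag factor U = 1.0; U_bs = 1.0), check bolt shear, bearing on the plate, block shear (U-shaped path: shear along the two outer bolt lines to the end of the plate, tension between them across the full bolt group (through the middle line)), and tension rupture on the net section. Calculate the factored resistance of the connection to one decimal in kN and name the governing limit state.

685.8 kN (net-section rupture governs)

Bolt shear: A_b = π(24)²/4 = 452.39 mm². φR_n = 0.75 × 469 × 452.39 × 12 × 1 = 1909.5 kN.
Bearing (8 mm plate, F_u = 450 MPa): end bolts L_c = 41 − 27/2 = 27.5, R_n = min(1.2×27.5×8×450, 2.4×24×8×450) = 118.8 kN/bolt; interior L_c = 91 − 27 = 64, R_n = 207.36 kN/bolt. φR_n = 0.75 × (3×118.8 + 9×207.36) = 1667.0 kN.
Block shear: shear path 2×[41+3×91] = 2×314 mm, A_gv = 5024, A_nv = 2×(314 − 3.5×29)×8 = 3400 mm²; tension across gage: (160 − 2×29)×8 = 816 mm². R_n = min(0.6×450×3400, 0.6×300×5024) + 1.0×450×816 = min(918, 904.32) + 367.2 = 1271.5 kN. φR_n = 0.75 × 1271.5 = 953.6 kN.
Tension rupture (net): A_n = (341 − 3×29)×8 = 2032 mm² (U = 1.0, A_e = A_n). φR_n = 0.75 × 450 × 2032 = 685.8 kN.
Governing: min(1909.5, 1667.0, 953.6, 685.8) = 685.8 kN → net-section rupture.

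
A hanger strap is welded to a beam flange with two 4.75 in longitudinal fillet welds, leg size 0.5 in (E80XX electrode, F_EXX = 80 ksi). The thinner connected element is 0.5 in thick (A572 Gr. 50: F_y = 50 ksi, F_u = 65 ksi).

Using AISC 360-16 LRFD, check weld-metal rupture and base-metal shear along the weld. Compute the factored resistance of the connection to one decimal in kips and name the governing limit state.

120.9 kips (weld metal governs)

Weld metal: throat = 0.707×0.5 = 0.3535 in, L = 2×4.75 = 9.5 in. φR_n = 0.75 × 0.6 × 80 × 0.3535 × 9.5 = 120.9 kips.
Base metal shear (0.5 in plate): yield φR_n = 1.0×0.6×50×0.5×9.5 = 142.5 kips; rupture φR_n = 0.75×0.6×65×0.5×9.5 = 138.9 kips; take 138.9 kips (rupture).
Governing: min(120.9, 138.9) = 120.9 kips → weld metal.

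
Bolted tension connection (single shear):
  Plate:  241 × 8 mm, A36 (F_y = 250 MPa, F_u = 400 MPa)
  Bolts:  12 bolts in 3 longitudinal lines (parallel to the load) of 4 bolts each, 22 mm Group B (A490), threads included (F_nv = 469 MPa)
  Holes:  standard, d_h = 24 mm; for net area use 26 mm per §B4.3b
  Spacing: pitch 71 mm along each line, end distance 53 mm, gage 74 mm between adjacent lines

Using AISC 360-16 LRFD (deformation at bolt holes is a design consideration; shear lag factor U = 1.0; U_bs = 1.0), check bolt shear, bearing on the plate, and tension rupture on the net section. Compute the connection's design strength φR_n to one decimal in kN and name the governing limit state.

391.2 kN (net-section rupture governs)

Bolt shear: A_b = π(22)²/4 = 380.13 mm². φR_n = 0.75 × 469 × 380.13 × 12 × 1 = 1604.5 kN.
Bearing (8 mm plate, F_u = 400 MPa): end bolts L_c = 53 − 24/2 = 41, R_n = min(1.2×41×8×400, 2.4×22×8×400) = 157.44 kN/bolt; interior L_c = 71 − 24 = 47, R_n = 168.96 kN/bolt. φR_n = 0.75 × (3×157.44 + 9×168.96) = 1494.7 kN.
Tension rupture (net): A_n = (241 − 3×26)×8 = 1304 mm² (U = 1.0, A_e = A_n). φR_n = 0.75 × 400 × 1304 = 391.2 kN.
Governing: min(1604.5, 1494.7, 391.2) = 391.2 kN → net-section rupture.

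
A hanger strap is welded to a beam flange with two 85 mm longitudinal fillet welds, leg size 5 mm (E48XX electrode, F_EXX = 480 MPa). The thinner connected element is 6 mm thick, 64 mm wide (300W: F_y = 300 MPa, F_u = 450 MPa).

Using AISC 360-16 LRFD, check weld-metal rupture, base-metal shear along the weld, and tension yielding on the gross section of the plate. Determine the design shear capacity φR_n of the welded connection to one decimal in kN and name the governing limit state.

103.7 kN (gross-section yield governs)

Weld metal: throat = 0.707×5 = 3.535 mm, L = 2×85 = 170 mm. φR_n = 0.75 × 0.6 × 480 × 3.535 × 170 = 129.8 kN.
Base metal shear (6 mm plate): yield φR_n = 1.0×0.6×300×6×170 = 183.6 kN; rupture φR_n = 0.75×0.6×450×6×170 = 206.6 kN; take 183.6 kN (yield).
Tension yield (gross): A_g = 64×6 = 384 mm². φR_n = 0.90 × 300 × 384 = 103.7 kN.
Governing: min(129.8, 183.6, 103.7) = 103.7 kN → gross-section yield.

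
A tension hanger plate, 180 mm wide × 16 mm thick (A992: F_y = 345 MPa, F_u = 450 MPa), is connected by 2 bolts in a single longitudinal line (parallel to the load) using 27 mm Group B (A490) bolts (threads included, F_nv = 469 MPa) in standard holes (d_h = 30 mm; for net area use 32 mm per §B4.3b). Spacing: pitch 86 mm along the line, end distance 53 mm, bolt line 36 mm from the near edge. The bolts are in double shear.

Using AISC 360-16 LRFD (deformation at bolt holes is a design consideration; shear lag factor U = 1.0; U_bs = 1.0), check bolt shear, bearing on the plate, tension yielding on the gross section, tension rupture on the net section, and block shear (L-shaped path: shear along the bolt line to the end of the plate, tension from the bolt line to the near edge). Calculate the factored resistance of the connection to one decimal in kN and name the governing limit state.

Bolt shear: A_b = π(27)²/4 = 572.56 mm². φR_n = 0.75 × 469 × 572.56 × 2 × 2 = 805.6 kN.
Bearing (16 mm plate, F_u = 450 MPa): end bolts L_c = 53 − 30/2 = 38, R_n = min(1.2×38×16×450, 2.4×27×16×450) = 328.32 kN/bolt; interior L_c = 86 − 30 = 56, R_n = 466.56 kN/bolt. φR_n = 0.75 × (1×328.32 + 1×466.56) = 596.2 kN.
Tension yield (gross): A_g = 180×16 = 2880 mm². φR_n = 0.90 × 345 × 2880 = 894.2 kN.
Tension rupture (net): A_n = (180 − 1×32)×16 = 2368 mm² (U = 1.0, A_e = A_n). φR_n = 0.75 × 450 × 2368 = 799.2 kN.
Block shear: shear path 1×[53+1×86] = 1×139 mm, A_gv = 2224, A_nv = 1×(139 − 1.5×32)×16 = 1456 mm²; tension to near edge: (36 − 0.5×32)×16 = 320 mm². R_n = min(0.6×450×1456, 0.6×345×2224) + 1.0×450×320 = min(393.12, 460.37) + 144 = 537.12 kN. φR_n = 0.75 × 537.12 = 402.8 kN.
Governing: min(805.6, 596.2, 894.2, 799.2, 402.8) = 402.8 kN → block shear.

402.8 kN (block shear governs)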